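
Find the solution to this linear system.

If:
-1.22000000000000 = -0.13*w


Then:
w = 9.38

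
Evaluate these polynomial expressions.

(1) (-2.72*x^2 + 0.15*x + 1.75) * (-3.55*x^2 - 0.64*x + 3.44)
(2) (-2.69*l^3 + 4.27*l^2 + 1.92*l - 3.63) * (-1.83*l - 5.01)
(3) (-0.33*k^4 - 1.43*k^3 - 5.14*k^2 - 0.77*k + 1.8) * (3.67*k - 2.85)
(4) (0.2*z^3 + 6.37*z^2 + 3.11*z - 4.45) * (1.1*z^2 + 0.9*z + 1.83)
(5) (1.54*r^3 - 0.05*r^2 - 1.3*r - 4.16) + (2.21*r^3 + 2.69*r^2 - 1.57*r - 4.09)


(1) = 9.656*x^4 + 1.2083*x^3 - 15.6653*x^2 - 0.604*x + 6.02
(2) = 4.9227*l^4 + 5.6628*l^3 - 24.9063*l^2 - 2.9763*l + 18.1863
(3) = -1.2111*k^5 - 4.3076*k^4 - 14.7883*k^3 + 11.8231*k^2 + 8.8005*k - 5.13
(4) = 0.22*z^5 + 7.187*z^4 + 9.52*z^3 + 9.5611*z^2 + 1.6863*z - 8.1435
(5) = 3.75*r^3 + 2.64*r^2 - 2.87*r - 8.25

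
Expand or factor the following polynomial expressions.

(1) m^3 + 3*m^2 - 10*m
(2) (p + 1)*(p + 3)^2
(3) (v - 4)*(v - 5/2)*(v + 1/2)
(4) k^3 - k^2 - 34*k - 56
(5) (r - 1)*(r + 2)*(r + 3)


(1) = m*(m - 2)*(m + 5)
(2) = p^3 + 7*p^2 + 15*p + 9
(3) = v^3 - 6*v^2 + 27*v/4 + 5
(4) = (k - 7)*(k + 2)*(k + 4)
(5) = r^3 + 4*r^2 + r - 6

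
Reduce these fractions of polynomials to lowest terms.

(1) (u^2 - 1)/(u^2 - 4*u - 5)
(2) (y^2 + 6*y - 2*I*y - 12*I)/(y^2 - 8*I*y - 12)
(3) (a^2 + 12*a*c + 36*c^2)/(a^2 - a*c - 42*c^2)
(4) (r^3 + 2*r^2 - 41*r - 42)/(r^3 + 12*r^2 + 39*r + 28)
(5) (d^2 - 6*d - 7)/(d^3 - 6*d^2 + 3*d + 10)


(1) = (u - 1)/(u - 5)
(2) = (y + 6)/(y - 6*I)
(3) = (a + 6*c)/(a - 7*c)
(4) = (r - 6)/(r + 4)
(5) = (d - 7)/(d^2 - 7*d + 10)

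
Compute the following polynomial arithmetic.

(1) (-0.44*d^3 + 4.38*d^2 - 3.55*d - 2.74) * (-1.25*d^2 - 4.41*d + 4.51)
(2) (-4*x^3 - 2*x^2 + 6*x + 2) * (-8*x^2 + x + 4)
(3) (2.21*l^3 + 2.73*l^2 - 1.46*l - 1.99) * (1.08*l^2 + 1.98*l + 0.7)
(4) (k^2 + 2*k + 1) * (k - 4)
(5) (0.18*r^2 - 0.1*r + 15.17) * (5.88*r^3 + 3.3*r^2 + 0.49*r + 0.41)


(1) = 0.55*d^5 - 3.5346*d^4 - 16.8627*d^3 + 38.8343*d^2 - 3.9271*d - 12.3574
(2) = 32*x^5 + 12*x^4 - 66*x^3 - 18*x^2 + 26*x + 8
(3) = 2.3868*l^5 + 7.3242*l^4 + 5.3756*l^3 - 3.129*l^2 - 4.9622*l - 1.393
(4) = k^3 - 2*k^2 - 7*k - 4
(5) = 1.0584*r^5 + 0.006*r^4 + 88.9578*r^3 + 50.0858*r^2 + 7.3923*r + 6.2197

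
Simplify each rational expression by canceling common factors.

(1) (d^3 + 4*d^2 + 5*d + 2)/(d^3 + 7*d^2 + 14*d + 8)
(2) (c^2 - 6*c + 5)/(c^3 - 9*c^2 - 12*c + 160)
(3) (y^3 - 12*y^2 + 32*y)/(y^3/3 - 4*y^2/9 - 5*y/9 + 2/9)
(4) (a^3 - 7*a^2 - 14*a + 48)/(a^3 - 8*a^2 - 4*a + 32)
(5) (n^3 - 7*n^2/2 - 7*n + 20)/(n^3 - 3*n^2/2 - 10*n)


(1) = (d + 1)/(d + 4)
(2) = (c - 1)/(c^2 - 4*c - 32)
(3) = (9*y^3 - 108*y^2 + 288*y)/(3*y^3 - 4*y^2 - 5*y + 2)
(4) = (a + 3)/(a + 2)
(5) = (n - 2)/n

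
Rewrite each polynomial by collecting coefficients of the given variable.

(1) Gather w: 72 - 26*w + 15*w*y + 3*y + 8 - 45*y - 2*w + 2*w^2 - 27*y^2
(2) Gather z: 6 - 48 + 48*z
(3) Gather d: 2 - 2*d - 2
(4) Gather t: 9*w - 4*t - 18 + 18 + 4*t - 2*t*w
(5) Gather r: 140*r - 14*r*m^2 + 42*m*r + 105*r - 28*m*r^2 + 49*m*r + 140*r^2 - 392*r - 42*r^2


(1) = 2*w^2 + w*(15*y - 28) - 27*y^2 - 42*y + 80
(2) = 48*z - 42
(3) = -2*d
(4) = -2*t*w + 9*w
(5) = r^2*(98 - 28*m) + r*(-14*m^2 + 91*m - 147)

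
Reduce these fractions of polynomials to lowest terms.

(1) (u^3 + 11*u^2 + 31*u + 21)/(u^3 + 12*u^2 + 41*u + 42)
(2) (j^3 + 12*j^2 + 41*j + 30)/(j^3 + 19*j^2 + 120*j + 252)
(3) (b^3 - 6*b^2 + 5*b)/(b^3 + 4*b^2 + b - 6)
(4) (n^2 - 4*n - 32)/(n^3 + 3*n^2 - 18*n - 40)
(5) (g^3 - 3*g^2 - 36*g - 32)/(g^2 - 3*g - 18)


(1) = (u + 1)/(u + 2)
(2) = (j^2 + 6*j + 5)/(j^2 + 13*j + 42)
(3) = (b^2 - 5*b)/(b^2 + 5*b + 6)
(4) = (n^2 - 4*n - 32)/(n^3 + 3*n^2 - 18*n - 40)
(5) = (g^3 - 3*g^2 - 36*g - 32)/(g^2 - 3*g - 18)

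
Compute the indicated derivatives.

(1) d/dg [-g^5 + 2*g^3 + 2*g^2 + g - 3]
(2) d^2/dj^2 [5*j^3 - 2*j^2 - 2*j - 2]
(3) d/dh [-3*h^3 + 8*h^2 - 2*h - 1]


(1) = -5*g^4 + 6*g^2 + 4*g + 1
(2) = 30*j - 4
(3) = -9*h^2 + 16*h - 2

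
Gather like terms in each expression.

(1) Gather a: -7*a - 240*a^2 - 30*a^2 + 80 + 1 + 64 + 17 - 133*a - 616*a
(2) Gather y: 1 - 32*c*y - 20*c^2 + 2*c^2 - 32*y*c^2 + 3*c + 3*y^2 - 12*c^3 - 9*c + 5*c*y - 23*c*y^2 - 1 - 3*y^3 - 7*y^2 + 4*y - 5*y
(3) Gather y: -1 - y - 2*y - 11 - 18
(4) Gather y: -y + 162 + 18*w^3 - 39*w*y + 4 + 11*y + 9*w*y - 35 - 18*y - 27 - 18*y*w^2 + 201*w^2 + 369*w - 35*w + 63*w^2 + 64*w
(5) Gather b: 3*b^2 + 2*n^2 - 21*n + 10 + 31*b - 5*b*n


(1) = -270*a^2 - 756*a + 162
(2) = -12*c^3 - 18*c^2 - 6*c - 3*y^3 + y^2*(-23*c - 4) + y*(-32*c^2 - 27*c - 1)
(3) = -3*y - 30
(4) = 18*w^3 + 264*w^2 + 398*w + y*(-18*w^2 - 30*w - 8) + 104
(5) = 3*b^2 + b*(31 - 5*n) + 2*n^2 - 21*n + 10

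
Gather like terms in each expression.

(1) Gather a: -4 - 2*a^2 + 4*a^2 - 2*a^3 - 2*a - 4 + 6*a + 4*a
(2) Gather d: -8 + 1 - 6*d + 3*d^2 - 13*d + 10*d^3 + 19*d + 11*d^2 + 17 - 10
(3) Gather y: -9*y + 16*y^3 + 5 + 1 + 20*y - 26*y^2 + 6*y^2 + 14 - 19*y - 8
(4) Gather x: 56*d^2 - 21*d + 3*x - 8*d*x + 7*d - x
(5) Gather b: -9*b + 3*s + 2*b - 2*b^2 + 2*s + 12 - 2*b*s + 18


(1) = -2*a^3 + 2*a^2 + 8*a - 8
(2) = 10*d^3 + 14*d^2
(3) = 16*y^3 - 20*y^2 - 8*y + 12
(4) = 56*d^2 - 14*d + x*(2 - 8*d)
(5) = -2*b^2 + b*(-2*s - 7) + 5*s + 30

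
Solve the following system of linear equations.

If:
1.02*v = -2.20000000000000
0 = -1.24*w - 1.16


Then:
v = -2.16
w = -0.94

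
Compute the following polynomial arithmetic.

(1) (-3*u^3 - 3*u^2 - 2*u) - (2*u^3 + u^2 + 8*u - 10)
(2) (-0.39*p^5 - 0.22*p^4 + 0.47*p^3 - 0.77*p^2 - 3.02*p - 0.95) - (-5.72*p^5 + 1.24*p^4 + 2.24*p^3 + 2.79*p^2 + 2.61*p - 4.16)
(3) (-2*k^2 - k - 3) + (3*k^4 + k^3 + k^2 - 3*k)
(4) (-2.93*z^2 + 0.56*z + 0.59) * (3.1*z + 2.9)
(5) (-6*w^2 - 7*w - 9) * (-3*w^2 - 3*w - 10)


(1) = -5*u^3 - 4*u^2 - 10*u + 10
(2) = 5.33*p^5 - 1.46*p^4 - 1.77*p^3 - 3.56*p^2 - 5.63*p + 3.21
(3) = 3*k^4 + k^3 - k^2 - 4*k - 3
(4) = -9.083*z^3 - 6.761*z^2 + 3.453*z + 1.711
(5) = 18*w^4 + 39*w^3 + 108*w^2 + 97*w + 90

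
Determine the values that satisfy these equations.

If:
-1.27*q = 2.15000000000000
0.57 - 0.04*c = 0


Then:
c = 14.25
q = -1.69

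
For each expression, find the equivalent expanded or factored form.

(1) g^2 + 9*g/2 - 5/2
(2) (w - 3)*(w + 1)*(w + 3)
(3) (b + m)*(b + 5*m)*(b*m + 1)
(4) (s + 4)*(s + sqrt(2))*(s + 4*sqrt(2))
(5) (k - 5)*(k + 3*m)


(1) = (g - 1/2)*(g + 5)
(2) = w^3 + w^2 - 9*w - 9
(3) = b^3*m + 6*b^2*m^2 + b^2 + 5*b*m^3 + 6*b*m + 5*m^2
(4) = s^3 + 4*s^2 + 5*sqrt(2)*s^2 + 8*s + 20*sqrt(2)*s + 32
(5) = k^2 + 3*k*m - 5*k - 15*m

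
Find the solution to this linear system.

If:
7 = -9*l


Then:
l = -7/9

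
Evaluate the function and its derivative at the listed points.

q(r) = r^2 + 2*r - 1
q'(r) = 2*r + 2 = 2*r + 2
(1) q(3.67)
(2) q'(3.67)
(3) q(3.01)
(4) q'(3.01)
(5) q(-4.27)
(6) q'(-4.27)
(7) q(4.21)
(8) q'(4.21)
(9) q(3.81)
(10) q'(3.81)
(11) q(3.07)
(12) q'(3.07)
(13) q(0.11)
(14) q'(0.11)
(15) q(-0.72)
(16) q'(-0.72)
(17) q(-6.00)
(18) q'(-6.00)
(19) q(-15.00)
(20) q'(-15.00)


(1) = 19.81
(2) = 9.34
(3) = 14.08
(4) = 8.02
(5) = 8.69
(6) = -6.54
(7) = 25.14
(8) = 10.42
(9) = 21.14
(10) = 9.62
(11) = 14.56
(12) = 8.14
(13) = -0.77
(14) = 2.22
(15) = -1.92
(16) = 0.56
(17) = 23.00
(18) = -10.00
(19) = 194.00
(20) = -28.00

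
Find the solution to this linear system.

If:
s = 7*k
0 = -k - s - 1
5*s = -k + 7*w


Then:
k = -1/8
s = -7/8
w = -9/14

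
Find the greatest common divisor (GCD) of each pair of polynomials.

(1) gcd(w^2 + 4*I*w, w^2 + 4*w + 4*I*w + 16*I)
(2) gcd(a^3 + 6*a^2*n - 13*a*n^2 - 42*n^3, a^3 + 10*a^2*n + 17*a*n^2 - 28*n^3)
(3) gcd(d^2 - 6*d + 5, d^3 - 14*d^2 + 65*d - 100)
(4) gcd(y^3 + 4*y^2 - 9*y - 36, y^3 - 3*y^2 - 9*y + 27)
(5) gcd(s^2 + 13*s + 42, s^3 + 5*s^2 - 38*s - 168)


(1) = w + 4*I
(2) = gcd((a - 3*n)*(a + 2*n)*(a + 7*n), (a - n)*(a + 4*n)*(a + 7*n)) = a + 7*n
(3) = gcd((d - 5)*(d - 1), (d - 5)^2*(d - 4)) = d - 5
(4) = y^2 - 9
(5) = s + 7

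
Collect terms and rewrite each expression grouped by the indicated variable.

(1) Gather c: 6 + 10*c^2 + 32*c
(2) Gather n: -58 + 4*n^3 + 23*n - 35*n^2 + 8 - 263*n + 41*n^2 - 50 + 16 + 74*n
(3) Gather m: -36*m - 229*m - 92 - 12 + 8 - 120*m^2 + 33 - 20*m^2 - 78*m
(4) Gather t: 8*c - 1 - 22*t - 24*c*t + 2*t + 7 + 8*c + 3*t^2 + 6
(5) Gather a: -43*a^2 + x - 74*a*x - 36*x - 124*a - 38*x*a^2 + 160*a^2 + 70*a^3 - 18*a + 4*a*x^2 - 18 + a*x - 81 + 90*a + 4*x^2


(1) = 10*c^2 + 32*c + 6
(2) = 4*n^3 + 6*n^2 - 166*n - 84
(3) = -140*m^2 - 343*m - 63
(4) = 16*c + 3*t^2 + t*(-24*c - 20) + 12
(5) = 70*a^3 + a^2*(117 - 38*x) + a*(4*x^2 - 73*x - 52) + 4*x^2 - 35*x - 99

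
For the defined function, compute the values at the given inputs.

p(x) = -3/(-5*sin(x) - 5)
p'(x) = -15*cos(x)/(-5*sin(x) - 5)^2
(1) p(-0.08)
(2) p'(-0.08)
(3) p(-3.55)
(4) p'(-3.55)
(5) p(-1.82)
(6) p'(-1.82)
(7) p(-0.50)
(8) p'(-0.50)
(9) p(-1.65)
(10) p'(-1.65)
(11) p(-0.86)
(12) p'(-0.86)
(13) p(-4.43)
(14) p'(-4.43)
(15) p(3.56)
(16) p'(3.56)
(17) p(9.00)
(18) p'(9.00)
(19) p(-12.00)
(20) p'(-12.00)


(1) = 0.65
(2) = -0.71
(3) = 0.43
(4) = 0.28
(5) = 19.42
(6) = 155.07
(7) = 1.15
(8) = -1.94
(9) = 191.39
(10) = 4830.31
(11) = 2.48
(12) = -6.68
(13) = 0.31
(14) = 0.04
(15) = 1.01
(16) = 1.56
(17) = 0.42
(18) = 0.27
(19) = 0.39
(20) = -0.21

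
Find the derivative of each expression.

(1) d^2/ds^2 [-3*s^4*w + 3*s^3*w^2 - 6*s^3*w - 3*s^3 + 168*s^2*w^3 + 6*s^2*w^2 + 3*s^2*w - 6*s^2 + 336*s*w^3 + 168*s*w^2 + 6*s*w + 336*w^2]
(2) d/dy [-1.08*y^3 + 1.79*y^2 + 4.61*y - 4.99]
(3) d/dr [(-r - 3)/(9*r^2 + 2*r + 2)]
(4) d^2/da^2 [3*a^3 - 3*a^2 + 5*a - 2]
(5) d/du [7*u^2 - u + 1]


(1) = -36*s^2*w + 18*s*w^2 - 36*s*w - 18*s + 336*w^3 + 12*w^2 + 6*w - 12
(2) = -3.24*y^2 + 3.58*y + 4.61
(3) = (9*r^2 + 54*r + 4)/(81*r^4 + 36*r^3 + 40*r^2 + 8*r + 4)
(4) = 18*a - 6
(5) = 14*u - 1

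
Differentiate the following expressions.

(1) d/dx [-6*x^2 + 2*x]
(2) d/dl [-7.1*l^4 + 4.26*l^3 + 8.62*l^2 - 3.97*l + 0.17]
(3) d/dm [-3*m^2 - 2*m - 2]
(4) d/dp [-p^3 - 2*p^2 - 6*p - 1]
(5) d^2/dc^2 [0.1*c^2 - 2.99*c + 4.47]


(1) = 2 - 12*x
(2) = -28.4*l^3 + 12.78*l^2 + 17.24*l - 3.97
(3) = -6*m - 2
(4) = -3*p^2 - 4*p - 6
(5) = 0.200000000000000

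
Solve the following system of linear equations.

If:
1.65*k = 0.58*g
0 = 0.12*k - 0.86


Then:
g = 20.39
k = 7.17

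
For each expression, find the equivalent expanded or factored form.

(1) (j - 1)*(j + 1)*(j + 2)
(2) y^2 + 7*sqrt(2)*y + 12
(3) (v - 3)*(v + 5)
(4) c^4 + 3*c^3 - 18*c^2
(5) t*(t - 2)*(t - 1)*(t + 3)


(1) = j^3 + 2*j^2 - j - 2
(2) = (y + sqrt(2))*(y + 6*sqrt(2))
(3) = v^2 + 2*v - 15
(4) = c^2*(c - 3)*(c + 6)
(5) = t^4 - 7*t^2 + 6*t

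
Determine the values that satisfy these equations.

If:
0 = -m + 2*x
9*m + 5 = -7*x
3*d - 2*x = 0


Then:
d = -2/15
m = -2/5
x = -1/5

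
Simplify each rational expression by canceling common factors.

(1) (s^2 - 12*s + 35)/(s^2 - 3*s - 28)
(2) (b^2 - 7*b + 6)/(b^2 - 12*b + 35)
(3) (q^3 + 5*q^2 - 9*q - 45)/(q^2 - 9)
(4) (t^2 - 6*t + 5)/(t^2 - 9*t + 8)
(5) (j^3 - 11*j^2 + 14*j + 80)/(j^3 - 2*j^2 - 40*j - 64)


(1) = (s - 5)/(s + 4)
(2) = (b^2 - 7*b + 6)/(b^2 - 12*b + 35)
(3) = q + 5
(4) = (t - 5)/(t - 8)
(5) = (j - 5)/(j + 4)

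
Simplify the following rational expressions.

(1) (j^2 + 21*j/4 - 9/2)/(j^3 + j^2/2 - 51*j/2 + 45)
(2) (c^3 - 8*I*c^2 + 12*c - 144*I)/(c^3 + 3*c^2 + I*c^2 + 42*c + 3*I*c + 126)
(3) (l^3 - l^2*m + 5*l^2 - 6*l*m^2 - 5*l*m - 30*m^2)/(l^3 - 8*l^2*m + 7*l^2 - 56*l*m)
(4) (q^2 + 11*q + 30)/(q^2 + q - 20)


(1) = (4*j - 3)/(4*j^2 - 22*j + 30)
(2) = (c^2 - 2*I*c + 24)/(c^2 + c*(3 + 7*I) + 21*I)
(3) = (l^3 - l^2*m + 5*l^2 - 6*l*m^2 - 5*l*m - 30*m^2)/(l^3 - 8*l^2*m + 7*l^2 - 56*l*m)
(4) = (q + 6)/(q - 4)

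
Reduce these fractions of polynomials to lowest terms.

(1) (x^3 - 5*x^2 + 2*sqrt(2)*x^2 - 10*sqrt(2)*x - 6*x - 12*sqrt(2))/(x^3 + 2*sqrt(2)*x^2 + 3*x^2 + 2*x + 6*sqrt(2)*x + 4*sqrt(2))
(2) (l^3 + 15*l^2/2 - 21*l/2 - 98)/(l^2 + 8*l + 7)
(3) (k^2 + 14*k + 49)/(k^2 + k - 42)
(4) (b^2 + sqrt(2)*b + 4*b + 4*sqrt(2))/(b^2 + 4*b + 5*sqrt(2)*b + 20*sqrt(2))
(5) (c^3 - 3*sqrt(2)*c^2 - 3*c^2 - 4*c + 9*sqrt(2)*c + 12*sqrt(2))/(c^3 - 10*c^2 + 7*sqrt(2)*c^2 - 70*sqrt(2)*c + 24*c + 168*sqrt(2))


(1) = (x - 6)/(x + 2)
(2) = (2*l^2 + l - 28)/(2*l + 2)
(3) = (k + 7)/(k - 6)
(4) = (b + sqrt(2))/(b + 5*sqrt(2))
(5) = (c^2 + c*(1 - 3*sqrt(2)) - 3*sqrt(2))/(c^2 + c*(-6 + 7*sqrt(2)) - 42*sqrt(2))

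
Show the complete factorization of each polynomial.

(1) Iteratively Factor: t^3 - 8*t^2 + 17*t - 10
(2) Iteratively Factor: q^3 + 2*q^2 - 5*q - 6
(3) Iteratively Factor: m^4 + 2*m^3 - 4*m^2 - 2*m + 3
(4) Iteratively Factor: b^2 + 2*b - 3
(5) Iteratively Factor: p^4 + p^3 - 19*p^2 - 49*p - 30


(1) = (t - 5)*(t^2 - 3*t + 2) = (t - 5)*(t - 2)*(t - 1)
(2) = (q + 3)*(q^2 - q - 2) = (q - 2)*(q + 3)*(q + 1)
(3) = (m - 1)*(m^3 + 3*m^2 - m - 3) = (m - 1)*(m + 3)*(m^2 - 1) = (m - 1)*(m + 1)*(m + 3)*(m - 1)
(4) = (b - 1)*(b + 3)
(5) = (p + 1)*(p^3 - 19*p - 30) = (p - 5)*(p + 1)*(p^2 + 5*p + 6) = (p - 5)*(p + 1)*(p + 3)*(p + 2)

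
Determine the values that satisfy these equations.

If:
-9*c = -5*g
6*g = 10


Then:
c = 25/27
g = 5/3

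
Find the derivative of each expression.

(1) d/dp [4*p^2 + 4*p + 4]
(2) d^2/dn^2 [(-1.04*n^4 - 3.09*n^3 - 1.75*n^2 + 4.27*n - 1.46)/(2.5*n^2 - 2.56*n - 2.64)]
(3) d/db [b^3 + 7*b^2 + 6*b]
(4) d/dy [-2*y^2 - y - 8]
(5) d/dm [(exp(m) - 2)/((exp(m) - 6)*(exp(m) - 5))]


(1) = 8*p + 4
(2) = (-13.0*n^6 + 39.936*n^5 + 0.289536*n^4 - 162.774024*n^3 - 336.331344*n^2 + 95.939616*n - 120.518848)/(15.625*n^6 - 48.0*n^5 - 0.348*n^4 + 84.598784*n^3 + 0.367488*n^2 - 53.526528*n - 18.399744)
(3) = 3*b^2 + 14*b + 6
(4) = -4*y - 1
(5) = (-exp(2*m) + 4*exp(m) + 8)*exp(m)/(exp(4*m) - 22*exp(3*m) + 181*exp(2*m) - 660*exp(m) + 900)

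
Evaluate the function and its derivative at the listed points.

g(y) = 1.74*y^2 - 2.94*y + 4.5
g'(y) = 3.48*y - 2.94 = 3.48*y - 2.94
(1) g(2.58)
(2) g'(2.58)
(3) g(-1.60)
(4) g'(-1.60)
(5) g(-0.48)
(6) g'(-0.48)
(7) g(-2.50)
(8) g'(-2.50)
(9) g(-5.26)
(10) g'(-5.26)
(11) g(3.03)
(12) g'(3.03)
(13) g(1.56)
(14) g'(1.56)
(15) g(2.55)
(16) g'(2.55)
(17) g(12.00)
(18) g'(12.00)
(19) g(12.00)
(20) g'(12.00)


(1) = 8.50
(2) = 6.04
(3) = 13.66
(4) = -8.51
(5) = 6.31
(6) = -4.61
(7) = 22.73
(8) = -11.64
(9) = 68.11
(10) = -21.24
(11) = 11.57
(12) = 7.60
(13) = 4.15
(14) = 2.49
(15) = 8.32
(16) = 5.93
(17) = 219.78
(18) = 38.82
(19) = 219.78
(20) = 38.82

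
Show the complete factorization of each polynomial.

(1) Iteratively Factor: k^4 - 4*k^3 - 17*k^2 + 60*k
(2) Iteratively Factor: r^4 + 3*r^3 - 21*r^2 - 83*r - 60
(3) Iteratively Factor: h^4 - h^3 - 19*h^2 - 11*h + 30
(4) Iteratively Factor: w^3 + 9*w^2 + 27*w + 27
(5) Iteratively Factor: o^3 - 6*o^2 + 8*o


(1) = (k)*(k^3 - 4*k^2 - 17*k + 60) = k*(k - 5)*(k^2 + k - 12) = k*(k - 5)*(k + 4)*(k - 3)
(2) = (r - 5)*(r^3 + 8*r^2 + 19*r + 12) = (r - 5)*(r + 4)*(r^2 + 4*r + 3) = (r - 5)*(r + 3)*(r + 4)*(r + 1)
(3) = (h + 3)*(h^3 - 4*h^2 - 7*h + 10) = (h + 2)*(h + 3)*(h^2 - 6*h + 5) = (h - 5)*(h + 2)*(h + 3)*(h - 1)
(4) = (w + 3)*(w^2 + 6*w + 9) = (w + 3)^2*(w + 3)
(5) = (o - 2)*(o^2 - 4*o) = o*(o - 2)*(o - 4)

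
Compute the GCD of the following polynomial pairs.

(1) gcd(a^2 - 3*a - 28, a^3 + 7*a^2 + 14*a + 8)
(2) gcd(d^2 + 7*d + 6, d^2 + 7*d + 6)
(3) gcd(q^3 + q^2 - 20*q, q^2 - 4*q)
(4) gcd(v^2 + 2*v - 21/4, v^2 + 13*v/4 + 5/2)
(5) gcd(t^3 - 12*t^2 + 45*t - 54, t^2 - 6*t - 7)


(1) = gcd((a - 7)*(a + 4), (a + 1)*(a + 2)*(a + 4)) = a + 4
(2) = d^2 + 7*d + 6
(3) = q^2 - 4*q
(4) = gcd((v - 3/2)*(v + 7/2), (v + 5/4)*(v + 2)) = 1
(5) = gcd((t - 6)*(t - 3)^2, (t - 7)*(t + 1)) = 1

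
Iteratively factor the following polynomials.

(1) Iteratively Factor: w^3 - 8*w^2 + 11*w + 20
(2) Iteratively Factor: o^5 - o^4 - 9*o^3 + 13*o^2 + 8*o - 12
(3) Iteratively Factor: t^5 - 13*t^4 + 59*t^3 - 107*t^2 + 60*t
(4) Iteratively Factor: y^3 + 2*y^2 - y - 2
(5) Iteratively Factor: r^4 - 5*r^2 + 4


(1) = (w - 4)*(w^2 - 4*w - 5) = (w - 4)*(w + 1)*(w - 5)
(2) = (o + 1)*(o^4 - 2*o^3 - 7*o^2 + 20*o - 12) = (o - 1)*(o + 1)*(o^3 - o^2 - 8*o + 12) = (o - 1)*(o + 1)*(o + 3)*(o^2 - 4*o + 4) = (o - 2)*(o - 1)*(o + 1)*(o + 3)*(o - 2)
(3) = (t - 5)*(t^4 - 8*t^3 + 19*t^2 - 12*t) = (t - 5)*(t - 1)*(t^3 - 7*t^2 + 12*t) = t*(t - 5)*(t - 1)*(t^2 - 7*t + 12) = t*(t - 5)*(t - 4)*(t - 1)*(t - 3)
(4) = (y + 2)*(y^2 - 1) = (y + 1)*(y + 2)*(y - 1)
(5) = (r - 1)*(r^3 + r^2 - 4*r - 4) = (r - 1)*(r + 1)*(r^2 - 4) = (r - 2)*(r - 1)*(r + 1)*(r + 2)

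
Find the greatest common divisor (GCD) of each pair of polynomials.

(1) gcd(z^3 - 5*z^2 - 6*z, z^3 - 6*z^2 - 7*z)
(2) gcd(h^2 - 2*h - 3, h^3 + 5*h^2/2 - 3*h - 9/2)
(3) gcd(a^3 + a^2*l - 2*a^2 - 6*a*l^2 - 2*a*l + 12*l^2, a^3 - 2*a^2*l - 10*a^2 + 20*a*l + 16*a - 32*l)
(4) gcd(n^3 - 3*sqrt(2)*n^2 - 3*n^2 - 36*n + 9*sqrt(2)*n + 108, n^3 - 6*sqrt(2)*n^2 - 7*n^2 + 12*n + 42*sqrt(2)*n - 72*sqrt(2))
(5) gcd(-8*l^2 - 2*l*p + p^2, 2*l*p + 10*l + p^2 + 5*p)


(1) = gcd(z*(z - 6)*(z + 1), z*(z - 7)*(z + 1)) = z^2 + z
(2) = gcd((h - 3)*(h + 1), (h - 3/2)*(h + 1)*(h + 3)) = h + 1
(3) = gcd((a - 2)*(a - 2*l)*(a + 3*l), (a - 8)*(a - 2)*(a - 2*l)) = a^2 - 2*a*l - 2*a + 4*l
(4) = n^2 + n*(-6*sqrt(2) - 3) + 18*sqrt(2)
(5) = gcd((-4*l + p)*(2*l + p), (2*l + p)*(p + 5)) = 2*l + p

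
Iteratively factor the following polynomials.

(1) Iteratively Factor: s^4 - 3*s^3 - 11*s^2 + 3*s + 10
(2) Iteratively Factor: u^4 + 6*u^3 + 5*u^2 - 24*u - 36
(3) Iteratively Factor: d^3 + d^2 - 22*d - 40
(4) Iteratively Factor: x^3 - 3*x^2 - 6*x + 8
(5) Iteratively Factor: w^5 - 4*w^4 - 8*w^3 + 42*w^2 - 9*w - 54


(1) = (s - 1)*(s^3 - 2*s^2 - 13*s - 10) = (s - 5)*(s - 1)*(s^2 + 3*s + 2) = (s - 5)*(s - 1)*(s + 1)*(s + 2)
(2) = (u + 2)*(u^3 + 4*u^2 - 3*u - 18) = (u - 2)*(u + 2)*(u^2 + 6*u + 9) = (u - 2)*(u + 2)*(u + 3)*(u + 3)
(3) = (d + 2)*(d^2 - d - 20) = (d + 2)*(d + 4)*(d - 5)
(4) = (x - 4)*(x^2 + x - 2) = (x - 4)*(x - 1)*(x + 2)
(5) = (w - 2)*(w^4 - 2*w^3 - 12*w^2 + 18*w + 27) = (w - 3)*(w - 2)*(w^3 + w^2 - 9*w - 9) = (w - 3)^2*(w - 2)*(w^2 + 4*w + 3) = (w - 3)^2*(w - 2)*(w + 1)*(w + 3)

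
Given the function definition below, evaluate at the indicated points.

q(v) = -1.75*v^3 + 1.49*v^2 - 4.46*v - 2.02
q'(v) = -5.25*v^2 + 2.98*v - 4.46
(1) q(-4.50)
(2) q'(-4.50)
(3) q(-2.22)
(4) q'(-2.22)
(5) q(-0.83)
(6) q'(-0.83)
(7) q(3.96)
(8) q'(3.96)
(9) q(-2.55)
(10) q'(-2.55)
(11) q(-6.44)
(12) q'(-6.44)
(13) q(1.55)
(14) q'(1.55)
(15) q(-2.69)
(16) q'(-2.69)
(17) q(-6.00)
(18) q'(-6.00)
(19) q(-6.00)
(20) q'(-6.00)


(1) = 207.69
(2) = -124.18
(3) = 34.37
(4) = -36.95
(5) = 3.71
(6) = -10.55
(7) = -104.99
(8) = -74.99
(9) = 48.06
(10) = -46.20
(11) = 555.91
(12) = -241.39
(13) = -11.87
(14) = -12.45
(15) = 54.82
(16) = -50.47
(17) = 456.38
(18) = -211.34
(19) = 456.38
(20) = -211.34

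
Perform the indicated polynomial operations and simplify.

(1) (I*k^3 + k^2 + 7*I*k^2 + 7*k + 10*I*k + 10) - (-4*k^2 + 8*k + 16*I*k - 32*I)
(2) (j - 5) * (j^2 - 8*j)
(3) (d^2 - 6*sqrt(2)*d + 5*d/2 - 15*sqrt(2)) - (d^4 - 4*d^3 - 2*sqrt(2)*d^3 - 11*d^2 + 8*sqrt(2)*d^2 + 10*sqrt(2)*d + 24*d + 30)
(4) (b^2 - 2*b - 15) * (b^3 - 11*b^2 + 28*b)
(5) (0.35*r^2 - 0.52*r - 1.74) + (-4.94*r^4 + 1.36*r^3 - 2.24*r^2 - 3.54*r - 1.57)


(1) = I*k^3 + 5*k^2 + 7*I*k^2 - k - 6*I*k + 10 + 32*I
(2) = j^3 - 13*j^2 + 40*j
(3) = -d^4 + 2*sqrt(2)*d^3 + 4*d^3 - 8*sqrt(2)*d^2 + 12*d^2 - 16*sqrt(2)*d - 43*d/2 - 30 - 15*sqrt(2)
(4) = b^5 - 13*b^4 + 35*b^3 + 109*b^2 - 420*b
(5) = -4.94*r^4 + 1.36*r^3 - 1.89*r^2 - 4.06*r - 3.31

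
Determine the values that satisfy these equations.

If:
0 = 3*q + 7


Then:
q = -7/3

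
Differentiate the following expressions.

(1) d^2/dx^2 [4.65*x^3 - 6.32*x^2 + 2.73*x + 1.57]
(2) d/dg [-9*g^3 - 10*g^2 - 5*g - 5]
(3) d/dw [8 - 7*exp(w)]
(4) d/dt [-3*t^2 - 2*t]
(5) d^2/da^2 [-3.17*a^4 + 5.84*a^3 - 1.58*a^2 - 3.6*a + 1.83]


(1) = 27.9*x - 12.64
(2) = -27*g^2 - 20*g - 5
(3) = -7*exp(w)
(4) = -6*t - 2
(5) = -38.04*a^2 + 35.04*a - 3.16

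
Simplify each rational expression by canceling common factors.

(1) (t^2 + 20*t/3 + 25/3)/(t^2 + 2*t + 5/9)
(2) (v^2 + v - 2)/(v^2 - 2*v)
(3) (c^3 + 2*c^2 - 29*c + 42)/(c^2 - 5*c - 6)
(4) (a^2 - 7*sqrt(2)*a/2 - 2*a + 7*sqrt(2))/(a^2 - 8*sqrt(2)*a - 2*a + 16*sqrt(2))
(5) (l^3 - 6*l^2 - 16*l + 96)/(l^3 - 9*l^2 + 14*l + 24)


(1) = (3*t + 15)/(3*t + 1)
(2) = (v^2 + v - 2)/(v^2 - 2*v)
(3) = (c^3 + 2*c^2 - 29*c + 42)/(c^2 - 5*c - 6)
(4) = (2*a - 7*sqrt(2))/(2*a - 16*sqrt(2))
(5) = (l + 4)/(l + 1)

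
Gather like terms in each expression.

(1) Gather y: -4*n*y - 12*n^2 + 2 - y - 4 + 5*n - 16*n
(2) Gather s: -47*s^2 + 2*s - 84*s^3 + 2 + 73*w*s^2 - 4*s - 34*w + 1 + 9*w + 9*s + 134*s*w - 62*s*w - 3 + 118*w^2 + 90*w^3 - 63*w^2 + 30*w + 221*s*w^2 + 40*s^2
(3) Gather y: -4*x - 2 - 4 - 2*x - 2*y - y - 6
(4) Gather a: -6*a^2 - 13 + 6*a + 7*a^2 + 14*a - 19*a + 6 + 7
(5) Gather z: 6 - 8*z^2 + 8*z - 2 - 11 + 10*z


(1) = -12*n^2 - 11*n + y*(-4*n - 1) - 2
(2) = -84*s^3 + s^2*(73*w - 7) + s*(221*w^2 + 72*w + 7) + 90*w^3 + 55*w^2 + 5*w
(3) = -6*x - 3*y - 12
(4) = a^2 + a
(5) = -8*z^2 + 18*z - 7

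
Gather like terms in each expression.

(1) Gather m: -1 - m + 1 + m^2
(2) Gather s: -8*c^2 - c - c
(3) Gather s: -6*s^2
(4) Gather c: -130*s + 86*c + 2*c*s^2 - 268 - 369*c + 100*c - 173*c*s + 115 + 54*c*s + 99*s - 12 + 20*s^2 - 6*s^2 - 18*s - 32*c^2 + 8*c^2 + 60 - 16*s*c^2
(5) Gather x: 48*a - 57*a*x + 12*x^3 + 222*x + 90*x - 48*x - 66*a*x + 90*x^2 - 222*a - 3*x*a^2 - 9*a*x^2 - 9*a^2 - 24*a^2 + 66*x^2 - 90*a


(1) = m^2 - m
(2) = -8*c^2 - 2*c
(3) = -6*s^2
(4) = c^2*(-16*s - 24) + c*(2*s^2 - 119*s - 183) + 14*s^2 - 49*s - 105
(5) = -33*a^2 - 264*a + 12*x^3 + x^2*(156 - 9*a) + x*(-3*a^2 - 123*a + 264)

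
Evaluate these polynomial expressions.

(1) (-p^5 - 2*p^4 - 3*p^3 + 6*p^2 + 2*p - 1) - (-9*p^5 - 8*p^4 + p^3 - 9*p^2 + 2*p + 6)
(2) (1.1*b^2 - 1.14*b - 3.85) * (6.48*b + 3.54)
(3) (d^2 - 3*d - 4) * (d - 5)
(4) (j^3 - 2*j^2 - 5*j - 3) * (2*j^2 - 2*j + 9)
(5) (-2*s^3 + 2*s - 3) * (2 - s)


(1) = 8*p^5 + 6*p^4 - 4*p^3 + 15*p^2 - 7
(2) = 7.128*b^3 - 3.4932*b^2 - 28.9836*b - 13.629
(3) = d^3 - 8*d^2 + 11*d + 20
(4) = 2*j^5 - 6*j^4 + 3*j^3 - 14*j^2 - 39*j - 27
(5) = 2*s^4 - 4*s^3 - 2*s^2 + 7*s - 6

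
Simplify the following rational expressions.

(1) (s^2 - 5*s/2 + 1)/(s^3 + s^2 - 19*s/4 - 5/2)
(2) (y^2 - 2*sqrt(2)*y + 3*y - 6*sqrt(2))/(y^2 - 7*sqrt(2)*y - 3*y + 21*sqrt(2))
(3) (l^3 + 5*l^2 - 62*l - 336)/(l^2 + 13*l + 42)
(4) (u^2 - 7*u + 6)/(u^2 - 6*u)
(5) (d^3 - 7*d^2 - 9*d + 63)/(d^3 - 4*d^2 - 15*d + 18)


(1) = (4*s - 2)/(4*s^2 + 12*s + 5)
(2) = (y^2 + y*(3 - 2*sqrt(2)) - 6*sqrt(2))/(y^2 + y*(-7*sqrt(2) - 3) + 21*sqrt(2))
(3) = l - 8
(4) = (u - 1)/u
(5) = (d^2 - 10*d + 21)/(d^2 - 7*d + 6)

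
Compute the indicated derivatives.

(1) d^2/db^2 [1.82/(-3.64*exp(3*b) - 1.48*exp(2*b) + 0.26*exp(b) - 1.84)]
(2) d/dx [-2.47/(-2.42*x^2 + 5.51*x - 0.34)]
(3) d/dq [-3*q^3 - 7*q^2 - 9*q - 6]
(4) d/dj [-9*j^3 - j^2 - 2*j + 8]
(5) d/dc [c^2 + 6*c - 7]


(1) = (-1.82*(10.92*exp(2*b) + 2.96*exp(b) - 0.26)*(21.84*exp(2*b) + 5.92*exp(b) - 0.52)*exp(b) + (59.6232*exp(2*b) + 10.7744*exp(b) - 0.4732)*(3.64*exp(3*b) + 1.48*exp(2*b) - 0.26*exp(b) + 1.84))*exp(b)/(3.64*exp(3*b) + 1.48*exp(2*b) - 0.26*exp(b) + 1.84)^3
(2) = (13.6097 - 11.9548*x)/(2.42*x^2 - 5.51*x + 0.34)^2
(3) = -9*q^2 - 14*q - 9
(4) = -27*j^2 - 2*j - 2
(5) = 2*c + 6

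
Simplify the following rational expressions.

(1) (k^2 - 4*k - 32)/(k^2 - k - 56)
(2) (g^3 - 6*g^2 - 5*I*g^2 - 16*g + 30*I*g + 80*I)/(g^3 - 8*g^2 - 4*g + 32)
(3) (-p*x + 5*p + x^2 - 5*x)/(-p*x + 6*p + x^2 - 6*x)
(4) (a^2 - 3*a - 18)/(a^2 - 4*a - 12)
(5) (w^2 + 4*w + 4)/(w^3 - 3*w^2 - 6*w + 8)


(1) = (k + 4)/(k + 7)
(2) = (g - 5*I)/(g - 2)
(3) = (x - 5)/(x - 6)
(4) = (a + 3)/(a + 2)
(5) = (w + 2)/(w^2 - 5*w + 4)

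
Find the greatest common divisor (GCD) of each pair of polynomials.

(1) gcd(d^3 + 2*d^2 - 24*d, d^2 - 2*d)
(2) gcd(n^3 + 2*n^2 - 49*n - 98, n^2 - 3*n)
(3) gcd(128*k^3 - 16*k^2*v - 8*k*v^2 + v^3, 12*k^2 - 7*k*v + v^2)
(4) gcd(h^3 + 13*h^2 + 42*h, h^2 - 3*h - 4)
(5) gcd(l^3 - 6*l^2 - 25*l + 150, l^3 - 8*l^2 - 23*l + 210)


(1) = d
(2) = gcd((n - 7)*(n + 2)*(n + 7), n*(n - 3)) = 1
(3) = gcd((-8*k + v)*(-4*k + v)*(4*k + v), (-4*k + v)*(-3*k + v)) = -4*k + v
(4) = 1
(5) = gcd((l - 6)*(l - 5)*(l + 5), (l - 7)*(l - 6)*(l + 5)) = l^2 - l - 30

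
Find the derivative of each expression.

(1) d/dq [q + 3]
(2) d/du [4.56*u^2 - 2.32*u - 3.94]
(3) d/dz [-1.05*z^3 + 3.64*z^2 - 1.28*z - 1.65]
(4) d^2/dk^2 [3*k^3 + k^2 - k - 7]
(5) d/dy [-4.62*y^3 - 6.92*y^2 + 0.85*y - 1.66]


(1) = 1
(2) = 9.12*u - 2.32
(3) = -3.15*z^2 + 7.28*z - 1.28
(4) = 18*k + 2
(5) = -13.86*y^2 - 13.84*y + 0.85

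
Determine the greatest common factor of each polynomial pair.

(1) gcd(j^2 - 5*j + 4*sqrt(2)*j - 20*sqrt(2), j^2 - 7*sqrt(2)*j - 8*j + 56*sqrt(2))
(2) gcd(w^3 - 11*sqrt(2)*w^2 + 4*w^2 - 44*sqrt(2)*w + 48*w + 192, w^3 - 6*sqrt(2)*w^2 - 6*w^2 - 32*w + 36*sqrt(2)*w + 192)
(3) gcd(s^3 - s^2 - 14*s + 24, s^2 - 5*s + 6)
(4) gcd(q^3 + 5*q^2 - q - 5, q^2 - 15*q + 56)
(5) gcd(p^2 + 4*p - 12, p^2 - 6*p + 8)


(1) = gcd((j - 5)*(j + 4*sqrt(2)), (j - 8)*(j - 7*sqrt(2))) = 1
(2) = gcd((w + 4)*(w - 8*sqrt(2))*(w - 3*sqrt(2)), (w - 6)*(w - 8*sqrt(2))*(w + 2*sqrt(2))) = w - 8*sqrt(2)
(3) = gcd((s - 3)*(s - 2)*(s + 4), (s - 3)*(s - 2)) = s^2 - 5*s + 6
(4) = gcd((q - 1)*(q + 1)*(q + 5), (q - 8)*(q - 7)) = 1
(5) = p - 2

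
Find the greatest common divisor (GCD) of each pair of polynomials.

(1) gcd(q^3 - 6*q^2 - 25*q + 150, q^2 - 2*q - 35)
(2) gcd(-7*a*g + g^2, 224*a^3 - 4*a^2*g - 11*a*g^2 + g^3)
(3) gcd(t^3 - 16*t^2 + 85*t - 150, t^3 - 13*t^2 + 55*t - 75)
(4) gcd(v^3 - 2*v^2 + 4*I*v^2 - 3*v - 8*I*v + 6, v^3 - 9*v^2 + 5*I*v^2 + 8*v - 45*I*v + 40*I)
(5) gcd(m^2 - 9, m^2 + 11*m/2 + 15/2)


(1) = q + 5
(2) = gcd(g*(-7*a + g), (-8*a + g)*(-7*a + g)*(4*a + g)) = 7*a - g
(3) = gcd((t - 6)*(t - 5)^2, (t - 5)^2*(t - 3)) = t^2 - 10*t + 25
(4) = 1
(5) = gcd((m - 3)*(m + 3), (m + 5/2)*(m + 3)) = m + 3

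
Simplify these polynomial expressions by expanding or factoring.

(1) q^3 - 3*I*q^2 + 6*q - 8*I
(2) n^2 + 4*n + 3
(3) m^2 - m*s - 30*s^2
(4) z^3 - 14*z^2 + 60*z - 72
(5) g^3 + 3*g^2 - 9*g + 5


(1) = (q - 4*I)*(q - I)*(q + 2*I)
(2) = (n + 1)*(n + 3)
(3) = (m - 6*s)*(m + 5*s)
(4) = (z - 6)^2*(z - 2)
(5) = (g - 1)^2*(g + 5)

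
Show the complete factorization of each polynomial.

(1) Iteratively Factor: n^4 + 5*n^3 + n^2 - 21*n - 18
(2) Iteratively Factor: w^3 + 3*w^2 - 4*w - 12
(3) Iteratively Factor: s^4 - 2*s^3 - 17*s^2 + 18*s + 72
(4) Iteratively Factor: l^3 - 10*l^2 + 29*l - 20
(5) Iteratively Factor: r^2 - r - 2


(1) = (n - 2)*(n^3 + 7*n^2 + 15*n + 9) = (n - 2)*(n + 3)*(n^2 + 4*n + 3) = (n - 2)*(n + 1)*(n + 3)*(n + 3)
(2) = (w + 3)*(w^2 - 4) = (w + 2)*(w + 3)*(w - 2)
(3) = (s + 2)*(s^3 - 4*s^2 - 9*s + 36) = (s - 3)*(s + 2)*(s^2 - s - 12) = (s - 4)*(s - 3)*(s + 2)*(s + 3)
(4) = (l - 1)*(l^2 - 9*l + 20) = (l - 4)*(l - 1)*(l - 5)
(5) = (r + 1)*(r - 2)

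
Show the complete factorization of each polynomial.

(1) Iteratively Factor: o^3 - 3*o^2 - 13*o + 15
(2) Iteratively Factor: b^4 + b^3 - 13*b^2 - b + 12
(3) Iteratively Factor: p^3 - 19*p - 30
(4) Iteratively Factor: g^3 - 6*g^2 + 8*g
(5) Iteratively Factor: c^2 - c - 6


(1) = (o + 3)*(o^2 - 6*o + 5) = (o - 1)*(o + 3)*(o - 5)
(2) = (b - 3)*(b^3 + 4*b^2 - b - 4) = (b - 3)*(b - 1)*(b^2 + 5*b + 4) = (b - 3)*(b - 1)*(b + 1)*(b + 4)
(3) = (p + 2)*(p^2 - 2*p - 15) = (p - 5)*(p + 2)*(p + 3)
(4) = (g - 4)*(g^2 - 2*g) = (g - 4)*(g - 2)*(g)
(5) = (c + 2)*(c - 3)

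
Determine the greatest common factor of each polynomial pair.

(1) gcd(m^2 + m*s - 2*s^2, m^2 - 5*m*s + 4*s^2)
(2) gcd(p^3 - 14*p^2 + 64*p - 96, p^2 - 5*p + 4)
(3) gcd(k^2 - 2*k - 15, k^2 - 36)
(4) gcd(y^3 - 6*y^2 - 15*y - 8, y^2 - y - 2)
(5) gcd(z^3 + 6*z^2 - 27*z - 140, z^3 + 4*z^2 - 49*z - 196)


(1) = -m + s
(2) = gcd((p - 6)*(p - 4)^2, (p - 4)*(p - 1)) = p - 4
(3) = gcd((k - 5)*(k + 3), (k - 6)*(k + 6)) = 1
(4) = y + 1
(5) = gcd((z - 5)*(z + 4)*(z + 7), (z - 7)*(z + 4)*(z + 7)) = z^2 + 11*z + 28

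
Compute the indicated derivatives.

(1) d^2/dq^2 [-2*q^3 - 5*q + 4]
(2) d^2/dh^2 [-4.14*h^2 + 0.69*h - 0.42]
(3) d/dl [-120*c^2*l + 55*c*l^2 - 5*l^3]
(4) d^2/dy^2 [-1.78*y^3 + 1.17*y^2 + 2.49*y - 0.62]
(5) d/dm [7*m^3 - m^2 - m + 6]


(1) = -12*q
(2) = -8.28000000000000
(3) = -120*c^2 + 110*c*l - 15*l^2
(4) = 2.34 - 10.68*y
(5) = 21*m^2 - 2*m - 1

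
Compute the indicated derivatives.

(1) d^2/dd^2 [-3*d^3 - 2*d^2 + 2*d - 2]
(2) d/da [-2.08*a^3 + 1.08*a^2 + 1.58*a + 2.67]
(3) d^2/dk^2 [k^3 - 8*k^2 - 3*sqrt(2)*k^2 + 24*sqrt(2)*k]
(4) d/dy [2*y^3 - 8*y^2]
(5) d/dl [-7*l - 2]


(1) = -18*d - 4
(2) = -6.24*a^2 + 2.16*a + 1.58
(3) = 6*k - 16 - 6*sqrt(2)
(4) = 2*y*(3*y - 8)
(5) = -7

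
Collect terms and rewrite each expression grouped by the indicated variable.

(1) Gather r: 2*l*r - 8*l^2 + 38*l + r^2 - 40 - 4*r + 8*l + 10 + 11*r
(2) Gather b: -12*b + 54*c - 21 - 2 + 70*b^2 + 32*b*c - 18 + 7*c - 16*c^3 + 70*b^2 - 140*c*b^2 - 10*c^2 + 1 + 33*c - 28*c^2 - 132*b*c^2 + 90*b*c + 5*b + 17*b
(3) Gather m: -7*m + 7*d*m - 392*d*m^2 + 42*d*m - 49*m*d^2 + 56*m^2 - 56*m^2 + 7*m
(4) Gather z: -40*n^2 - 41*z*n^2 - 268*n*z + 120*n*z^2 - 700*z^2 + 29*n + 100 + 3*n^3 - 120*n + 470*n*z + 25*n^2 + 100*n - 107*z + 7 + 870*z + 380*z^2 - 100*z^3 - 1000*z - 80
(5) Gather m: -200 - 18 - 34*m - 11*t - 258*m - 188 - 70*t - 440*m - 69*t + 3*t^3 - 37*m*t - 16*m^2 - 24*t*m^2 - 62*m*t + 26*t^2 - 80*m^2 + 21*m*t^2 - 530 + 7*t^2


(1) = -8*l^2 + 46*l + r^2 + r*(2*l + 7) - 30
(2) = b^2*(140 - 140*c) + b*(-132*c^2 + 122*c + 10) - 16*c^3 - 38*c^2 + 94*c - 40
(3) = -392*d*m^2 + m*(-49*d^2 + 49*d)
(4) = 3*n^3 - 15*n^2 + 9*n - 100*z^3 + z^2*(120*n - 320) + z*(-41*n^2 + 202*n - 237) + 27
(5) = m^2*(-24*t - 96) + m*(21*t^2 - 99*t - 732) + 3*t^3 + 33*t^2 - 150*t - 936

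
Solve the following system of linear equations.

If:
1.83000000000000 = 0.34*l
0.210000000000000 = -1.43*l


Then:
No Solution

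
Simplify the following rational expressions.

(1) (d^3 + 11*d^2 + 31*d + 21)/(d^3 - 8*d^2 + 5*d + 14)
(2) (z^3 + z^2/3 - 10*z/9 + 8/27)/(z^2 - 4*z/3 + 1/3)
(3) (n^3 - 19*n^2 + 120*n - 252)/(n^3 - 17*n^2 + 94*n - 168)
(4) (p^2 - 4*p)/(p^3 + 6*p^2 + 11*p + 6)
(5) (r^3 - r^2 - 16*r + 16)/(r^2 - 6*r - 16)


(1) = (d^2 + 10*d + 21)/(d^2 - 9*d + 14)
(2) = (9*z^2 + 6*z - 8)/(9*z - 9)
(3) = (n - 6)/(n - 4)
(4) = (p^2 - 4*p)/(p^3 + 6*p^2 + 11*p + 6)
(5) = (r^3 - r^2 - 16*r + 16)/(r^2 - 6*r - 16)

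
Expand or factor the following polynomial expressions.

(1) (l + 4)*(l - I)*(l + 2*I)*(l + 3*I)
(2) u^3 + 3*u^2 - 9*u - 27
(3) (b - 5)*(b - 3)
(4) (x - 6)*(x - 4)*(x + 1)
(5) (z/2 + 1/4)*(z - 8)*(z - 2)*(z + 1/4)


(1) = l^4 + 4*l^3 + 4*I*l^3 - l^2 + 16*I*l^2 - 4*l + 6*I*l + 24*I
(2) = (u - 3)*(u + 3)^2
(3) = b^2 - 8*b + 15
(4) = x^3 - 9*x^2 + 14*x + 24
(5) = z^4/2 - 37*z^3/8 + 69*z^2/16 + 43*z/8 + 1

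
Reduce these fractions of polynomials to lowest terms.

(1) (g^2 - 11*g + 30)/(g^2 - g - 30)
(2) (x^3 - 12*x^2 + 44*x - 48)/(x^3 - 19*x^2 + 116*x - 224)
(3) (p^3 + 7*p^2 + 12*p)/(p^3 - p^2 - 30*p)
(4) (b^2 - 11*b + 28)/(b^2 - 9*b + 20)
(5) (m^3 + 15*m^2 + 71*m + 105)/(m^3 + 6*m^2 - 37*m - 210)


(1) = (g - 5)/(g + 5)
(2) = (x^2 - 8*x + 12)/(x^2 - 15*x + 56)
(3) = (p^2 + 7*p + 12)/(p^2 - p - 30)
(4) = (b - 7)/(b - 5)
(5) = (m + 3)/(m - 6)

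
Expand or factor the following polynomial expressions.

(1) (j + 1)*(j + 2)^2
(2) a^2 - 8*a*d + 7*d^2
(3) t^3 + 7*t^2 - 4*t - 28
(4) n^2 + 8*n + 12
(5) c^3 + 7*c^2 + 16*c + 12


(1) = j^3 + 5*j^2 + 8*j + 4
(2) = (a - 7*d)*(a - d)
(3) = (t - 2)*(t + 2)*(t + 7)
(4) = (n + 2)*(n + 6)
(5) = (c + 2)^2*(c + 3)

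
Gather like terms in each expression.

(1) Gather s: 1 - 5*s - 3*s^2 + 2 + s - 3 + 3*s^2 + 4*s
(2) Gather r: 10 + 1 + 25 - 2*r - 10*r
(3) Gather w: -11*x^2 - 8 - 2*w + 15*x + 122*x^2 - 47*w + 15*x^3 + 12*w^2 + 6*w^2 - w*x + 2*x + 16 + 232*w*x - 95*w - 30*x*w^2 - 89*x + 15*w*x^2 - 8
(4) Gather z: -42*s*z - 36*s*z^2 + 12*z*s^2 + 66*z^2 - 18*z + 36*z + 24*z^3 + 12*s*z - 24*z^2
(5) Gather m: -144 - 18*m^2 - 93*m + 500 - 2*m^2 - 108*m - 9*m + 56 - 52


(1) = 0
(2) = 36 - 12*r
(3) = w^2*(18 - 30*x) + w*(15*x^2 + 231*x - 144) + 15*x^3 + 111*x^2 - 72*x
(4) = 24*z^3 + z^2*(42 - 36*s) + z*(12*s^2 - 30*s + 18)
(5) = -20*m^2 - 210*m + 360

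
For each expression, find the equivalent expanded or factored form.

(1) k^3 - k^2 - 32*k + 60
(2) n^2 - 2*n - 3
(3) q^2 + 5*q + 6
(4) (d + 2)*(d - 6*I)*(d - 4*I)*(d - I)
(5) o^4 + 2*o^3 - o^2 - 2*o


(1) = (k - 5)*(k - 2)*(k + 6)
(2) = (n - 3)*(n + 1)
(3) = (q + 2)*(q + 3)
(4) = d^4 + 2*d^3 - 11*I*d^3 - 34*d^2 - 22*I*d^2 - 68*d + 24*I*d + 48*I
(5) = o*(o - 1)*(o + 1)*(o + 2)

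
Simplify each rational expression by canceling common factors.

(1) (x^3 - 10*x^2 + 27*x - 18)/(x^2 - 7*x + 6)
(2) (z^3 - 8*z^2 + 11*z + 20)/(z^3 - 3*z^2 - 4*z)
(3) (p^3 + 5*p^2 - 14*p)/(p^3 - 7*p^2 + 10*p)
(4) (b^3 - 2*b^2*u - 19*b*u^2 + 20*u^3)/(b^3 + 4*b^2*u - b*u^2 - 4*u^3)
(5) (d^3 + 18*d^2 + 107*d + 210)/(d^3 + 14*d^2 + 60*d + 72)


(1) = x - 3
(2) = (z - 5)/z
(3) = (p + 7)/(p - 5)
(4) = (b - 5*u)/(b + u)
(5) = (d^2 + 12*d + 35)/(d^2 + 8*d + 12)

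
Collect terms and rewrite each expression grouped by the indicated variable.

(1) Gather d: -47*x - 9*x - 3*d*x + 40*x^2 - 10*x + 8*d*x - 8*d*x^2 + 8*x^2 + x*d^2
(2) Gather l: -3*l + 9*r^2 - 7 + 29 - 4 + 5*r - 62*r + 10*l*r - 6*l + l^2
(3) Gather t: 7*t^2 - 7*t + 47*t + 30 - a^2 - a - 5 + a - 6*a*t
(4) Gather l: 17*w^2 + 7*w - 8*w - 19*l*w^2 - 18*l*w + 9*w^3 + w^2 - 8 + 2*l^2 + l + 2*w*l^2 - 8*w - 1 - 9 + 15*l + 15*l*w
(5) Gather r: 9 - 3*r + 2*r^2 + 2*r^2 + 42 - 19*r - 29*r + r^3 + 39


(1) = d^2*x + d*(-8*x^2 + 5*x) + 48*x^2 - 66*x
(2) = l^2 + l*(10*r - 9) + 9*r^2 - 57*r + 18
(3) = -a^2 + 7*t^2 + t*(40 - 6*a) + 25
(4) = l^2*(2*w + 2) + l*(-19*w^2 - 3*w + 16) + 9*w^3 + 18*w^2 - 9*w - 18
(5) = r^3 + 4*r^2 - 51*r + 90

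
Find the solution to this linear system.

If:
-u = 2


Then:
u = -2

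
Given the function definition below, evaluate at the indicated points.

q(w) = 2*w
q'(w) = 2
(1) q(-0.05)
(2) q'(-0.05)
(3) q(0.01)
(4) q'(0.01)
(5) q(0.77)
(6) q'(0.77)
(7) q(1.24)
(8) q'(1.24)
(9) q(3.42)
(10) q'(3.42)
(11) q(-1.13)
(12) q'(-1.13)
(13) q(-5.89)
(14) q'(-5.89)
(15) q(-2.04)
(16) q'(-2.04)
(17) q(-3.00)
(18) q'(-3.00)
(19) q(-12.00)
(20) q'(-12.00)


(1) = -0.10
(2) = 2.00
(3) = 0.02
(4) = 2.00
(5) = 1.54
(6) = 2.00
(7) = 2.48
(8) = 2.00
(9) = 6.84
(10) = 2.00
(11) = -2.26
(12) = 2.00
(13) = -11.78
(14) = 2.00
(15) = -4.08
(16) = 2.00
(17) = -6.00
(18) = 2.00
(19) = -24.00
(20) = 2.00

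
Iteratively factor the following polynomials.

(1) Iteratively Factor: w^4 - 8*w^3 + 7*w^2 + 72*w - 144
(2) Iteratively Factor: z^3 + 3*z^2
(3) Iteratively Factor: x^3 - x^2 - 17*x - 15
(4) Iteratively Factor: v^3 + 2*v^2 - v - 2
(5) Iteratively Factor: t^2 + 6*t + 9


(1) = (w - 3)*(w^3 - 5*w^2 - 8*w + 48) = (w - 4)*(w - 3)*(w^2 - w - 12) = (w - 4)^2*(w - 3)*(w + 3)
(2) = (z)*(z^2 + 3*z) = z^2*(z + 3)
(3) = (x + 1)*(x^2 - 2*x - 15) = (x + 1)*(x + 3)*(x - 5)
(4) = (v - 1)*(v^2 + 3*v + 2) = (v - 1)*(v + 1)*(v + 2)
(5) = (t + 3)*(t + 3)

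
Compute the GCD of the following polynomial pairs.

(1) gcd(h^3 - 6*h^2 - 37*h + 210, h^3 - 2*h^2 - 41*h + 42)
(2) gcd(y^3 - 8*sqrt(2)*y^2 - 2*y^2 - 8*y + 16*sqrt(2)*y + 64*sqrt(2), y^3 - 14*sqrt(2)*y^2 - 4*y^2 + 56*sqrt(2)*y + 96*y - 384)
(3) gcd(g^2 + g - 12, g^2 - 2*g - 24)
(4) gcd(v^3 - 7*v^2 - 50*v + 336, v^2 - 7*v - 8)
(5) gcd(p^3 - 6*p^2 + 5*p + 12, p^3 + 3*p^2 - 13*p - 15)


(1) = h^2 - h - 42
(2) = y^2 + y*(-8*sqrt(2) - 4) + 32*sqrt(2)
(3) = g + 4
(4) = gcd((v - 8)*(v - 6)*(v + 7), (v - 8)*(v + 1)) = v - 8
(5) = gcd((p - 4)*(p - 3)*(p + 1), (p - 3)*(p + 1)*(p + 5)) = p^2 - 2*p - 3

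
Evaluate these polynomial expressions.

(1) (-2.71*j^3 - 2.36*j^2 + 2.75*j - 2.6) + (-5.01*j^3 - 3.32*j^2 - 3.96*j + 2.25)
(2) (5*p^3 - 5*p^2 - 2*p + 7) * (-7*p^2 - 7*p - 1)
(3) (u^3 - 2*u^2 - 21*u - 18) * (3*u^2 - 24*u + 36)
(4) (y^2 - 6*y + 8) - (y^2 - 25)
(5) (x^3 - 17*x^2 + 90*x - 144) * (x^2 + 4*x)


(1) = -7.72*j^3 - 5.68*j^2 - 1.21*j - 0.35
(2) = -35*p^5 + 44*p^3 - 30*p^2 - 47*p - 7
(3) = 3*u^5 - 30*u^4 + 21*u^3 + 378*u^2 - 324*u - 648
(4) = 33 - 6*y
(5) = x^5 - 13*x^4 + 22*x^3 + 216*x^2 - 576*x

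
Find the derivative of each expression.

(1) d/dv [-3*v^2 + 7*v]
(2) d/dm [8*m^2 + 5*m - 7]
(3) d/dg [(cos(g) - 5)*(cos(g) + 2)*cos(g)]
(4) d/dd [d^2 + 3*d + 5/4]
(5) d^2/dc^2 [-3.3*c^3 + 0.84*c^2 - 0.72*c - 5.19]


(1) = 7 - 6*v
(2) = 16*m + 5
(3) = (-3*cos(g)^2 + 6*cos(g) + 10)*sin(g)
(4) = 2*d + 3
(5) = 1.68 - 19.8*c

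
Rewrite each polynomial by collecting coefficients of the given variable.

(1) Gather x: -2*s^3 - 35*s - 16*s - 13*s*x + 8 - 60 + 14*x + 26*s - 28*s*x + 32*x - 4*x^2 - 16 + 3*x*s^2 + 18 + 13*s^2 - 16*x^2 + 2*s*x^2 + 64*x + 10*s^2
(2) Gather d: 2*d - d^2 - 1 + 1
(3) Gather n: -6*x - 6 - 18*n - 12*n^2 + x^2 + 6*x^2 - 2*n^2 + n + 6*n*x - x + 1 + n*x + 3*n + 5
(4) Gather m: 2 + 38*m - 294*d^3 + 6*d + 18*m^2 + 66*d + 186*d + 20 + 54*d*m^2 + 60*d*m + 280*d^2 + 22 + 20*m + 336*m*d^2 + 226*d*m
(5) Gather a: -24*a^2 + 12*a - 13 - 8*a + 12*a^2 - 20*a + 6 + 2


(1) = -2*s^3 + 23*s^2 - 25*s + x^2*(2*s - 20) + x*(3*s^2 - 41*s + 110) - 50
(2) = -d^2 + 2*d
(3) = -14*n^2 + n*(7*x - 14) + 7*x^2 - 7*x
(4) = -294*d^3 + 280*d^2 + 258*d + m^2*(54*d + 18) + m*(336*d^2 + 286*d + 58) + 44
(5) = -12*a^2 - 16*a - 5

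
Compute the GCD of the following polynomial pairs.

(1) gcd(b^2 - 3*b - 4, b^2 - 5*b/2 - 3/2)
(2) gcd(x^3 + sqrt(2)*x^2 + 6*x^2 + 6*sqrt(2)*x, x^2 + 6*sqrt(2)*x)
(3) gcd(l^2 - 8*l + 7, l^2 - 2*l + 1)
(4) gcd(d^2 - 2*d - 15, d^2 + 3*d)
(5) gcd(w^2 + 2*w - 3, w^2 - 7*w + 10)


(1) = gcd((b - 4)*(b + 1), (b - 3)*(b + 1/2)) = 1
(2) = x
(3) = l - 1
(4) = gcd((d - 5)*(d + 3), d*(d + 3)) = d + 3
(5) = 1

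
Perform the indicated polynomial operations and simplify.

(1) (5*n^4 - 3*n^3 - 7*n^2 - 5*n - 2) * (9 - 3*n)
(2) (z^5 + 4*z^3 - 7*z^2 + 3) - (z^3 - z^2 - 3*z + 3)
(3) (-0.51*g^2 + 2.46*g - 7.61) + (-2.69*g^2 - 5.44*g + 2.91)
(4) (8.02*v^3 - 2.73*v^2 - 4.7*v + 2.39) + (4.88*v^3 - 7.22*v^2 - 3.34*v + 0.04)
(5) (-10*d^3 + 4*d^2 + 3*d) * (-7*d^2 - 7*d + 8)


(1) = -15*n^5 + 54*n^4 - 6*n^3 - 48*n^2 - 39*n - 18
(2) = z^5 + 3*z^3 - 6*z^2 + 3*z
(3) = -3.2*g^2 - 2.98*g - 4.7
(4) = 12.9*v^3 - 9.95*v^2 - 8.04*v + 2.43
(5) = 70*d^5 + 42*d^4 - 129*d^3 + 11*d^2 + 24*d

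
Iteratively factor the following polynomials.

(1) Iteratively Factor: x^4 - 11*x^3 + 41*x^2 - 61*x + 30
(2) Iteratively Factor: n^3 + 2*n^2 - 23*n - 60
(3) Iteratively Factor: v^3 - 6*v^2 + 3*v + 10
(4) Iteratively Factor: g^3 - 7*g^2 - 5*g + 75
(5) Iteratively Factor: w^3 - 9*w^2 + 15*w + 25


(1) = (x - 3)*(x^3 - 8*x^2 + 17*x - 10) = (x - 5)*(x - 3)*(x^2 - 3*x + 2) = (x - 5)*(x - 3)*(x - 2)*(x - 1)
(2) = (n + 4)*(n^2 - 2*n - 15) = (n + 3)*(n + 4)*(n - 5)
(3) = (v + 1)*(v^2 - 7*v + 10) = (v - 2)*(v + 1)*(v - 5)
(4) = (g - 5)*(g^2 - 2*g - 15) = (g - 5)^2*(g + 3)
(5) = (w - 5)*(w^2 - 4*w - 5) = (w - 5)*(w + 1)*(w - 5)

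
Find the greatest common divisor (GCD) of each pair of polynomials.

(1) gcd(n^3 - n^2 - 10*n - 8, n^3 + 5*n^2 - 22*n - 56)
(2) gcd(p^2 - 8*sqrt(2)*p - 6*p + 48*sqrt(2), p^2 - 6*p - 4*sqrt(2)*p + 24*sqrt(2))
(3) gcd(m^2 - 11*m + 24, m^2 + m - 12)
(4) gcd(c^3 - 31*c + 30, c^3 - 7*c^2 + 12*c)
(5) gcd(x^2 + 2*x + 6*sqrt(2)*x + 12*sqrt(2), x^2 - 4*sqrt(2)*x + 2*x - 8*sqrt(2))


(1) = n^2 - 2*n - 8
(2) = p - 6
(3) = m - 3
(4) = gcd((c - 5)*(c - 1)*(c + 6), c*(c - 4)*(c - 3)) = 1
(5) = x + 2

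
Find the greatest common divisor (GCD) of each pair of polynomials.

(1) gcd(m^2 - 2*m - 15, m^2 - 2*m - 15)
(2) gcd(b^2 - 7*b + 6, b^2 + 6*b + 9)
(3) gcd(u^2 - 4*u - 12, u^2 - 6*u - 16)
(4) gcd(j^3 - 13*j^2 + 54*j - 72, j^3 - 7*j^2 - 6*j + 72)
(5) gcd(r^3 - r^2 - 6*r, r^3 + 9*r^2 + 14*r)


(1) = m^2 - 2*m - 15
(2) = gcd((b - 6)*(b - 1), (b + 3)^2) = 1
(3) = gcd((u - 6)*(u + 2), (u - 8)*(u + 2)) = u + 2
(4) = j^2 - 10*j + 24
(5) = gcd(r*(r - 3)*(r + 2), r*(r + 2)*(r + 7)) = r^2 + 2*r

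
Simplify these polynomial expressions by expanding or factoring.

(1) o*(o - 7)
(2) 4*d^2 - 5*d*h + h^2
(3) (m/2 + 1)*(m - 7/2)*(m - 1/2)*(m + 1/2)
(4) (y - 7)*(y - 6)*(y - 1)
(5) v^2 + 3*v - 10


(1) = o^2 - 7*o
(2) = (-4*d + h)*(-d + h)
(3) = m^4/2 - 3*m^3/4 - 29*m^2/8 + 3*m/16 + 7/8
(4) = y^3 - 14*y^2 + 55*y - 42
(5) = (v - 2)*(v + 5)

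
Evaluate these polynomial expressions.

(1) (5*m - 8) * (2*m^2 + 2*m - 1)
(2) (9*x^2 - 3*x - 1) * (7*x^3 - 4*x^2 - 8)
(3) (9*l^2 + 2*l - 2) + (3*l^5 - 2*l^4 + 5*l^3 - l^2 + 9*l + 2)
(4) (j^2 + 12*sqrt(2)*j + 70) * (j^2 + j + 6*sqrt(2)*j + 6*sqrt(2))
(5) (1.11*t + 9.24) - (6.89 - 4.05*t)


(1) = 10*m^3 - 6*m^2 - 21*m + 8
(2) = 63*x^5 - 57*x^4 + 5*x^3 - 68*x^2 + 24*x + 8
(3) = 3*l^5 - 2*l^4 + 5*l^3 + 8*l^2 + 11*l
(4) = j^4 + j^3 + 18*sqrt(2)*j^3 + 18*sqrt(2)*j^2 + 214*j^2 + 214*j + 420*sqrt(2)*j + 420*sqrt(2)
(5) = 5.16*t + 2.35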